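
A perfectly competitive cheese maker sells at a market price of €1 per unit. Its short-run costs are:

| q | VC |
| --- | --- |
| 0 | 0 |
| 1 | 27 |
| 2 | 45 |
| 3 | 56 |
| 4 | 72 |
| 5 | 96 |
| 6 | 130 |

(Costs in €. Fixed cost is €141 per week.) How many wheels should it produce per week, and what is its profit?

Profit at each row (π = 1q − TC): q=0: -141; q=1: -167; q=2: -184; q=3: -194; q=4: -209; q=5: -232; q=6: -265.
Profit is highest at q = 0. Equivalently, the lowest AVC in the table is 72/4 ≈ €18 at q = 4, and P = €1 falls below it — price never covers variable cost, so the firm shuts down and loses only its fixed cost.

q = 0 (shut down); profit = -€141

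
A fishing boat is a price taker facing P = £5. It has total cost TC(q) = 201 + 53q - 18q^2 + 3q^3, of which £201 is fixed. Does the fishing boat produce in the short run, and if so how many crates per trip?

From TC, MC = TC'(q) = 53 - 36q + 9q^2 and AVC = VC/q = 53 - 18q + 3q^2.
AVC hits its minimum where MC = AVC, at q = 3, giving min AVC = 53 - 18·3 + 3·3^2 = £26.
P = £5 lies below min AVC = £26; no output level covers variable cost.
Best response: produce nothing and absorb the £201 fixed cost.

Shut down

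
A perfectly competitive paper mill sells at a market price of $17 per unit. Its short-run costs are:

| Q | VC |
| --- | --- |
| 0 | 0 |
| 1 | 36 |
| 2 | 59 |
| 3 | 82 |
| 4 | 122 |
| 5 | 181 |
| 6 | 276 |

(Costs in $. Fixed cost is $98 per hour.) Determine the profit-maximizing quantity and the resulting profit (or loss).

Compute π = P·Q − TC at each output: Q=0: -98; Q=1: -117; Q=2: -123; Q=3: -129; Q=4: -152; Q=5: -194; Q=6: -272.
Profit is highest at Q = 0. Equivalently, the lowest AVC in the table is 82/3 ≈ $27.33 at Q = 3, and P = $17 falls below it — price never covers variable cost, so the firm shuts down and loses only its fixed cost.

Q = 0 (shut down); profit = -$98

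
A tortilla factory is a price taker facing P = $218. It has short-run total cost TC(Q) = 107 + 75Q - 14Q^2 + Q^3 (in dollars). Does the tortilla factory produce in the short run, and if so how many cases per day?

Produce at Q = 13

From TC, MC = TC'(Q) = 75 - 28Q + 3Q^2 and AVC = VC/Q = 75 - 14Q + Q^2.
The AVC parabola has its vertex at Q = 14/2 = 7, where AVC = 75 - 14·7 + 7^2 = $26.
P = $218 exceeds min AVC = $26, so the firm stays open.
Set P = MC: 218 = 75 - 28Q + 3Q^2 → -143 - 28Q + 3Q^2 = 0. The roots are Q = -11/3 and Q = 13; the profit-maximizing output is on the rising part of MC, so Q* = 13.
Check: AVC at Q = 13 is $62 ≤ P, so revenue covers variable cost.
Profit = P·Q − TC = 218·13 − 913 = $1921.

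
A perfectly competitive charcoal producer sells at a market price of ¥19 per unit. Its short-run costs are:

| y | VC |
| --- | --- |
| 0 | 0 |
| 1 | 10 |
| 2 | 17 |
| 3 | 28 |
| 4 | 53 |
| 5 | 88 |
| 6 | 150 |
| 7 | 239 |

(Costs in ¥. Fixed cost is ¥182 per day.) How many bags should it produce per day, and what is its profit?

y = 3; profit = -¥153

Tabulate TR − TC: y=0: -182; y=1: -173; y=2: -161; y=3: -153; y=4: -159; y=5: -175; y=6: -218; y=7: -288.
Profit is maximized at y = 3. AVC there is 28/3 = ¥9.33 ≤ P, so producing beats shutting down (which would give -¥182).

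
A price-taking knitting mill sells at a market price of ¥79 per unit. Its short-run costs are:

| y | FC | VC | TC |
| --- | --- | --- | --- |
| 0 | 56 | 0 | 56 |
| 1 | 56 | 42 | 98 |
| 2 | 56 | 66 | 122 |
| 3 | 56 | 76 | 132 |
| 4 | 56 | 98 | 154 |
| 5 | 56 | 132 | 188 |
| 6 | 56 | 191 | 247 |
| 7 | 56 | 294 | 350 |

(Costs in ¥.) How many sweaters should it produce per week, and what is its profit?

y = 6; profit = ¥227

Compute π = P·y − TC at each output: y=0: -56; y=1: -19; y=2: 36; y=3: 105; y=4: 162; y=5: 207; y=6: 227; y=7: 203.
Profit is maximized at y = 6. AVC there is 191/6 = ¥31.83 ≤ P, so producing beats shutting down (which would give -¥56).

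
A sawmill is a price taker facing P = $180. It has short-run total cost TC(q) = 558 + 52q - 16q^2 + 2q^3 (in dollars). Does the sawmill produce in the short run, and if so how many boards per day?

Produce at q = 8

Strip out fixed cost: VC = 52q - 16q^2 + 2q^3. Then AVC = 52 - 16q + 2q^2 and MC = 52 - 32q + 6q^2.
AVC is minimized where dAVC/dq = -16 + 4q = 0, at q = 4; min AVC = 52 - 16·4 + 2·4^2 = $20.
P = $180 exceeds min AVC = $20, so the firm stays open.
Solving P = MC: -128 - 32q + 6q^2 = 0 ⇒ q = -8/3 or 8. On the upward-sloping branch, q* = 8.
Check: AVC at q = 8 is $52 ≤ P, so revenue covers variable cost.
Profit = P·q − TC = 180·8 − 974 = $466.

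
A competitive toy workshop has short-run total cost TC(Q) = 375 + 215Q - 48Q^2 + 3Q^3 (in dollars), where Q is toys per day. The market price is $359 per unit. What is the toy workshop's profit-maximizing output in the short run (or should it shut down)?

Produce at Q = 12

Variable cost is VC = 215Q - 48Q^2 + 3Q^3, so AVC = VC/Q = 215 - 48Q + 3Q^2 and MC = dTC/dQ = 215 - 96Q + 9Q^2.
The AVC parabola has its vertex at Q = 48/6 = 8, where AVC = 215 - 48·8 + 3·8^2 = $23.
Since P = $359 ≥ min AVC = $23, price covers variable cost and the firm should produce.
Solving P = MC: -144 - 96Q + 9Q^2 = 0 ⇒ Q = -4/3 or 12. On the upward-sloping branch, Q* = 12.
Check: AVC at Q = 12 is $71 ≤ P, so revenue covers variable cost.
Profit = P·Q − TC = 359·12 − 1227 = $3081.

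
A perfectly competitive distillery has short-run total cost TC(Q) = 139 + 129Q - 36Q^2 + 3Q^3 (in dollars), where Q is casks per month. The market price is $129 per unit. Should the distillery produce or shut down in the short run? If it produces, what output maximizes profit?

Produce at Q = 8

Strip out fixed cost: VC = 129Q - 36Q^2 + 3Q^3. Then AVC = 129 - 36Q + 3Q^2 and MC = 129 - 72Q + 9Q^2.
The AVC parabola has its vertex at Q = 36/6 = 6, where AVC = 129 - 36·6 + 3·6^2 = $21.
Since P = $129 ≥ min AVC = $21, price covers variable cost and the firm should produce.
Solving P = MC: -72Q + 9Q^2 = 0 ⇒ Q = 0 or 8. On the upward-sloping branch, Q* = 8.
Check: AVC at Q = 8 is $33 ≤ P, so revenue covers variable cost.
Profit = P·Q − TC = 129·8 − 403 = $629.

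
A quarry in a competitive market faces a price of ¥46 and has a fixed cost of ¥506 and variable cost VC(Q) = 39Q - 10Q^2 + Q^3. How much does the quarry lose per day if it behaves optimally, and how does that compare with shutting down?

AVC = 39 - 10Q + Q^2; min AVC = ¥14 at Q = 5. Since P = ¥46 ≥ min AVC, the firm produces.
MC = 39 - 20Q + 3Q^2. Setting P = MC and taking the root on the rising branch gives Q* = 7.
TR = 46·7 = 322. TC = 506 + 126 = 632. Profit = 322 − 632 = -¥310.
That loss of ¥310 beats the ¥506 the firm would lose by shutting down; producing recovers ¥196 of fixed cost.

Profit = -¥310 at Q = 7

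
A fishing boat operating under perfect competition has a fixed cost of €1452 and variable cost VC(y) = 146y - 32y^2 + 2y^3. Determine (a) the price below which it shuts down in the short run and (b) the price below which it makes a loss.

Shutdown price = €18; break-even price = €168

AVC = 146 - 32y + 2y^2; minimized at y = 8, giving min AVC = €18. That is the shutdown price.
ATC = 1452/y + 146 - 32y + 2y^2. Setting dATC/dy = −1452/y^2 − 32 + 4y = 0 gives y = 11 (since 4·11^3 − 32·11^2 = 1452).
min ATC = 1452/11 + 146 − 32·11 + 2·11^2 = €168. That is the break-even price.
Between these two prices the firm operates at a loss; above €168 it earns a profit.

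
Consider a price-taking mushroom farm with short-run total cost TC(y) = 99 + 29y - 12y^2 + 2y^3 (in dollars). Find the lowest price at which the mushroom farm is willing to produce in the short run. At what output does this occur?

The firm shuts down when price falls below the minimum of average variable cost. AVC = VC/y = 29 - 12y + 2y^2.
dAVC/dy = -12 + 4y = 0 gives y = 3. min AVC = 29 - 12·3 + 2·3^2 = 11.
For P < $11 the firm produces nothing.

$11 per unit, at y = 3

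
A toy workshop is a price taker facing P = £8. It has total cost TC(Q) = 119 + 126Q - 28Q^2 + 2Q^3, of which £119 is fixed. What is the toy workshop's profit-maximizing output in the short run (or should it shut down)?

Shut down

Strip out fixed cost: VC = 126Q - 28Q^2 + 2Q^3. Then AVC = 126 - 28Q + 2Q^2 and MC = 126 - 56Q + 6Q^2.
AVC is minimized where dAVC/dQ = -28 + 4Q = 0, at Q = 7; min AVC = 126 - 28·7 + 2·7^2 = £28.
P = £8 lies below min AVC = £28; no output level covers variable cost.
Best response: produce nothing and absorb the £119 fixed cost.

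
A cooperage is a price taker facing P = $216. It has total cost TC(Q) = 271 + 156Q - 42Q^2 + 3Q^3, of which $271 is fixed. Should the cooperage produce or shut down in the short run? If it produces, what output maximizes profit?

Variable cost is VC = 156Q - 42Q^2 + 3Q^3, so AVC = VC/Q = 156 - 42Q + 3Q^2 and MC = dTC/dQ = 156 - 84Q + 9Q^2.
AVC hits its minimum where MC = AVC, at Q = 7, giving min AVC = 156 - 42·7 + 3·7^2 = $9.
Because $216 ≥ $9, revenue can cover variable cost; the firm operates.
Set P = MC: 216 = 156 - 84Q + 9Q^2 → -60 - 84Q + 9Q^2 = 0. The roots are Q = -2/3 and Q = 10; the profit-maximizing output is on the rising part of MC, so Q* = 10.
Check: AVC at Q = 10 is $36 ≤ P, so revenue covers variable cost.
Profit = P·Q − TC = 216·10 − 631 = $1529.

Produce at Q = 10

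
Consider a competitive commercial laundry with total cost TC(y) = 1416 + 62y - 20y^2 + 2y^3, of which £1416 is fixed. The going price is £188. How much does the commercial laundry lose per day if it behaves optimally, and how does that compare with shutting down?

Profit = -£120 at y = 9

AVC = 62 - 20y + 2y^2; min AVC = £12 at y = 5. Since P = £188 ≥ min AVC, the firm produces.
With MC = 62 - 40y + 6y^2, P = MC on the upward-sloping part at y* = 9.
TR = 188·9 = 1692. TC = 1416 + 396 = 1812. Profit = 1692 − 1812 = -£120.
By producing, the firm covers all variable cost plus £1296 of fixed cost; shutting down would lose the full £1416.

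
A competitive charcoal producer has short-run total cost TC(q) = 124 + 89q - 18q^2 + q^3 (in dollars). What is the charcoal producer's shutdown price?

$8 per unit

Short-run supply begins at min AVC. From VC = 89q - 18q^2 + q^3, AVC = 89 - 18q + q^2.
dAVC/dq = -18 + 2q = 0 gives q = 9. min AVC = 89 - 18·9 + 9^2 = 8.
For P < $8 the firm produces nothing.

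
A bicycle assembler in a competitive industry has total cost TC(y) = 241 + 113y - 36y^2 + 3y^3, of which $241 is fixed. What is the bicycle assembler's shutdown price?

$5 per unit

The firm shuts down when price falls below the minimum of average variable cost. AVC = VC/y = 113 - 36y + 3y^2.
dAVC/dy = -36 + 6y = 0 gives y = 6. min AVC = 113 - 36·6 + 3·6^2 = 5.
For P < $5 the firm produces nothing.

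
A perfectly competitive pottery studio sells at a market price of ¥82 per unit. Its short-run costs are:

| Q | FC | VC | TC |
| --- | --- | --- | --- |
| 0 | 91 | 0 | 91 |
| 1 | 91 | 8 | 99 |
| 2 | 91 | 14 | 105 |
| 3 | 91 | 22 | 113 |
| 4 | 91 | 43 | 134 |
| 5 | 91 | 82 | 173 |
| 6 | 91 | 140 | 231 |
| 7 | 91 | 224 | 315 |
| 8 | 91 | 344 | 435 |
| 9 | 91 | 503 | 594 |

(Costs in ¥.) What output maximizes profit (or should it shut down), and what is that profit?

Q = 6; profit = ¥261

Compute π = P·Q − TC at each output: Q=0: -91; Q=1: -17; Q=2: 59; Q=3: 133; Q=4: 194; Q=5: 237; Q=6: 261; Q=7: 259; Q=8: 221; Q=9: 144.
Profit is maximized at Q = 6. AVC there is 140/6 = ¥23.33 ≤ P, so producing beats shutting down (which would give -¥91).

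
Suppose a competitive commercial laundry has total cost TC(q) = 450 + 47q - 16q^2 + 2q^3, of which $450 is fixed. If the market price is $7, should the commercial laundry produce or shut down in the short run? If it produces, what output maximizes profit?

Shut down

Strip out fixed cost: VC = 47q - 16q^2 + 2q^3. Then AVC = 47 - 16q + 2q^2 and MC = 47 - 32q + 6q^2.
AVC is minimized where dAVC/dq = -16 + 4q = 0, at q = 4; min AVC = 47 - 16·4 + 2·4^2 = $15.
With P < min AVC ($7 < $15), every unit sold adds to the loss.
Best response: produce nothing and absorb the $450 fixed cost.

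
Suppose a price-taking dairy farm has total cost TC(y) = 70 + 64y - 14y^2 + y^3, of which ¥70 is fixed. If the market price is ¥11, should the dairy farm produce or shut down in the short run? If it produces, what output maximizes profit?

Shut down

Strip out fixed cost: VC = 64y - 14y^2 + y^3. Then AVC = 64 - 14y + y^2 and MC = 64 - 28y + 3y^2.
The AVC parabola has its vertex at y = 14/2 = 7, where AVC = 64 - 14·7 + 7^2 = ¥15.
P = ¥11 lies below min AVC = ¥15; no output level covers variable cost.
The firm minimizes its loss by shutting down and losing only its fixed cost of ¥70.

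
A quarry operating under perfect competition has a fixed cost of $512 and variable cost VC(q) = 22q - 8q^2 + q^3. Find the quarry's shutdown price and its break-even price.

Shutdown price = min AVC. AVC = 22 - 8q + q^2, with vertex at q = 4 and minimum $6.
ATC = 512/q + 22 - 8q + q^2. Setting dATC/dq = −512/q^2 − 8 + 2q = 0 gives q = 8 (since 2·8^3 − 8·8^2 = 512).
min ATC = 512/8 + 22 − 8·8 + 8^2 = $86. That is the break-even price.
For $6 ≤ P < $86 the firm produces at a loss; below $6 it shuts down.

Shutdown price = $6; break-even price = $86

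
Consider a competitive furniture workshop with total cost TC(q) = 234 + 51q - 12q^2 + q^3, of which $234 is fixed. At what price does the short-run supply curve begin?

Short-run supply begins at min AVC. From VC = 51q - 12q^2 + q^3, AVC = 51 - 12q + q^2.
At the minimum of AVC, MC = AVC. MC = 51 - 24q + 3q^2; setting MC = AVC gives 2q^2 - 12q = 0, so q = 6. min AVC = 15.
For P < $15 the firm produces nothing.

$15 per unit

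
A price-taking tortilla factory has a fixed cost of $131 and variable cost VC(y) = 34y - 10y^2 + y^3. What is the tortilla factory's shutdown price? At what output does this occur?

The shutdown price is the minimum of AVC. VC = 34y - 10y^2 + y^3, so AVC = 34 - 10y + y^2.
dAVC/dy = -10 + 2y = 0 gives y = 5. min AVC = 34 - 10·5 + 5^2 = 9.
The firm shuts down for any P below $9.

$9 per unit, at y = 5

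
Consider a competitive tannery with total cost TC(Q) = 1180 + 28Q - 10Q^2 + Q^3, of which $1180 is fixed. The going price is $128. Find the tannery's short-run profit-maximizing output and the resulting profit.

Profit = -$180 at Q = 10

AVC = 28 - 10Q + Q^2 has its minimum $3 at Q = 5; price $128 clears that bar, so the firm operates.
MC = 28 - 20Q + 3Q^2. Setting P = MC and taking the root on the rising branch gives Q* = 10.
TR = 128·10 = 1280. TC = 1180 + 280 = 1460. Profit = 1280 − 1460 = -$180.
Shutting down would mean losing the fixed cost of $1180, so operating at a loss of $180 is better by $1000.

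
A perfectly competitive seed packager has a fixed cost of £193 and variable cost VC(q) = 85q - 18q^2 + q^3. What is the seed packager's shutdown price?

£4 per unit

Short-run supply begins at min AVC. From VC = 85q - 18q^2 + q^3, AVC = 85 - 18q + q^2.
At the minimum of AVC, MC = AVC. MC = 85 - 36q + 3q^2; setting MC = AVC gives 2q^2 - 18q = 0, so q = 9. min AVC = 4.
So the shutdown price is £4.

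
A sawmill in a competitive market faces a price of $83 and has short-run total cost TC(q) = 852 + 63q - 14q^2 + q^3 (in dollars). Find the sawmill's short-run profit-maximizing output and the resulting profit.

Profit = -$252 at q = 10

AVC = 63 - 14q + q^2; min AVC = $14 at q = 7. Since P = $83 ≥ min AVC, the firm produces.
With MC = 63 - 28q + 3q^2, P = MC on the upward-sloping part at q* = 10.
TR = 83·10 = 830. TC = 852 + 230 = 1082. Profit = 830 − 1082 = -$252.
By producing, the firm covers all variable cost plus $600 of fixed cost; shutting down would lose the full $852.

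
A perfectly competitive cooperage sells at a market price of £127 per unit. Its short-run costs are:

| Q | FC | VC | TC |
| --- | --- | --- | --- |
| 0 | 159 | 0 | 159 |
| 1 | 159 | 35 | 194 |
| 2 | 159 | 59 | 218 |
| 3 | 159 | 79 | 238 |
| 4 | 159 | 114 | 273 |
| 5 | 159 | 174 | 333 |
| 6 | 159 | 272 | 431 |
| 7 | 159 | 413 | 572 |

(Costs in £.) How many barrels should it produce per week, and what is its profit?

Q = 6; profit = £331

Tabulate TR − TC: Q=0: -159; Q=1: -67; Q=2: 36; Q=3: 143; Q=4: 235; Q=5: 302; Q=6: 331; Q=7: 317.
Profit is maximized at Q = 6. AVC there is 272/6 = £45.33 ≤ P, so producing beats shutting down (which would give -£159).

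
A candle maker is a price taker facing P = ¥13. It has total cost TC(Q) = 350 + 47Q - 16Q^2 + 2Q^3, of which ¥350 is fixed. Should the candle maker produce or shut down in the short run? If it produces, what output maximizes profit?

Strip out fixed cost: VC = 47Q - 16Q^2 + 2Q^3. Then AVC = 47 - 16Q + 2Q^2 and MC = 47 - 32Q + 6Q^2.
AVC is minimized where dAVC/dQ = -16 + 4Q = 0, at Q = 4; min AVC = 47 - 16·4 + 2·4^2 = ¥15.
With P < min AVC (¥13 < ¥15), every unit sold adds to the loss.
Best response: produce nothing and absorb the ¥350 fixed cost.

Shut down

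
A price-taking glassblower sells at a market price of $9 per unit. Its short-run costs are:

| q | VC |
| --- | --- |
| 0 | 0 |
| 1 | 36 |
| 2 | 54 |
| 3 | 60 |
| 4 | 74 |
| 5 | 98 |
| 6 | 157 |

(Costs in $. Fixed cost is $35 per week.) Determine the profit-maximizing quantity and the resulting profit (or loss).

Profit at each row (π = 9q − TC): q=0: -35; q=1: -62; q=2: -71; q=3: -68; q=4: -73; q=5: -88; q=6: -138.
Profit is highest at q = 0. Equivalently, the lowest AVC in the table is 74/4 ≈ $18.50 at q = 4, and P = $9 falls below it — price never covers variable cost, so the firm shuts down and loses only its fixed cost.

q = 0 (shut down); profit = -$35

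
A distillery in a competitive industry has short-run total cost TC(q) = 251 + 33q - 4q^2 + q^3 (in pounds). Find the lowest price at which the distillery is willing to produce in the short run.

£29 per unit

The firm shuts down when price falls below the minimum of average variable cost. AVC = VC/q = 33 - 4q + q^2.
At the minimum of AVC, MC = AVC. MC = 33 - 8q + 3q^2; setting MC = AVC gives 2q^2 - 4q = 0, so q = 2. min AVC = 29.
The firm shuts down for any P below £29.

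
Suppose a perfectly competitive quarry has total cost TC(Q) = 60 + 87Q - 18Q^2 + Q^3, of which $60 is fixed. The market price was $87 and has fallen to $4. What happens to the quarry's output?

Output falls from 12 to 0 (the firm shuts down)

MC = 87 - 36Q + 3Q^2; the shutdown threshold is min AVC = $6 (at Q = 9).
At P = $87 ≥ min AVC, set P = MC on the rising branch: Q = 12.
At P = $4 < min AVC = $6, price no longer covers variable cost at any output, so the firm shuts down: Q = 0.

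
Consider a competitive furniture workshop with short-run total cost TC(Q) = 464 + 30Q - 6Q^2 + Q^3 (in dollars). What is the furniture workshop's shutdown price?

The shutdown price is the minimum of AVC. VC = 30Q - 6Q^2 + Q^3, so AVC = 30 - 6Q + Q^2.
At the minimum of AVC, MC = AVC. MC = 30 - 12Q + 3Q^2; setting MC = AVC gives 2Q^2 - 6Q = 0, so Q = 3. min AVC = 21.
For P < $21 the firm produces nothing.

$21 per unit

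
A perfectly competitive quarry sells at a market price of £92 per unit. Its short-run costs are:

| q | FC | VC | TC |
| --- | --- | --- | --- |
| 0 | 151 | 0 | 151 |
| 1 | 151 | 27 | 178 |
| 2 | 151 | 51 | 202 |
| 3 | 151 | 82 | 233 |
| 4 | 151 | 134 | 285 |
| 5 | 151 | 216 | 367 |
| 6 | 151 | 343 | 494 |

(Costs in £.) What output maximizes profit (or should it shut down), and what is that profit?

q = 5; profit = £93

Profit at each row (π = 92q − TC): q=0: -151; q=1: -86; q=2: -18; q=3: 43; q=4: 83; q=5: 93; q=6: 58.
Profit is maximized at q = 5. AVC there is 216/5 = £43.20 ≤ P, so producing beats shutting down (which would give -£151).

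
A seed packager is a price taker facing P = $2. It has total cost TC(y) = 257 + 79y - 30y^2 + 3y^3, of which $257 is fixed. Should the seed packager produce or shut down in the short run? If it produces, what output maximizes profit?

Shut down

From TC, MC = TC'(y) = 79 - 60y + 9y^2 and AVC = VC/y = 79 - 30y + 3y^2.
AVC is minimized where dAVC/dy = -30 + 6y = 0, at y = 5; min AVC = 79 - 30·5 + 3·5^2 = $4.
With P < min AVC ($2 < $4), every unit sold adds to the loss.
Shutting down limits the loss to fixed cost, $257.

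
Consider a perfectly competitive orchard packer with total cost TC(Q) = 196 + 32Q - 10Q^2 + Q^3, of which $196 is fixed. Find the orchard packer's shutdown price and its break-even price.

AVC = 32 - 10Q + Q^2; minimized at Q = 5, giving min AVC = $7. That is the shutdown price.
ATC = 196/Q + 32 - 10Q + Q^2. Setting dATC/dQ = −196/Q^2 − 10 + 2Q = 0 gives Q = 7 (since 2·7^3 − 10·7^2 = 196).
min ATC = 196/7 + 32 − 10·7 + 7^2 = $39. That is the break-even price.
For $7 ≤ P < $39 the firm produces at a loss; below $7 it shuts down.

Shutdown price = $7; break-even price = $39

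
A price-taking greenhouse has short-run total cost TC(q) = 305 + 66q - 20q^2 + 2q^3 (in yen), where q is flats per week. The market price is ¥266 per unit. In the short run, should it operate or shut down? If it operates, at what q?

From TC, MC = TC'(q) = 66 - 40q + 6q^2 and AVC = VC/q = 66 - 20q + 2q^2.
AVC hits its minimum where MC = AVC, at q = 5, giving min AVC = 66 - 20·5 + 2·5^2 = ¥16.
Because ¥266 ≥ ¥16, revenue can cover variable cost; the firm operates.
P = MC gives -200 - 40q + 6q^2 = 0, with roots -10/3 and 10. Take the larger (rising MC): q* = 10.
Check: AVC at q = 10 is ¥66 ≤ P, so revenue covers variable cost.
Profit = P·q − TC = 266·10 − 965 = ¥1695.

Produce at q = 10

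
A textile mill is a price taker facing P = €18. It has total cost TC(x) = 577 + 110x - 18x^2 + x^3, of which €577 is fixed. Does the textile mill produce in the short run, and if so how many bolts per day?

Shut down

Strip out fixed cost: VC = 110x - 18x^2 + x^3. Then AVC = 110 - 18x + x^2 and MC = 110 - 36x + 3x^2.
AVC is minimized where dAVC/dx = -18 + 2x = 0, at x = 9; min AVC = 110 - 18·9 + 9^2 = €29.
P = €18 lies below min AVC = €29; no output level covers variable cost.
The firm minimizes its loss by shutting down and losing only its fixed cost of €577.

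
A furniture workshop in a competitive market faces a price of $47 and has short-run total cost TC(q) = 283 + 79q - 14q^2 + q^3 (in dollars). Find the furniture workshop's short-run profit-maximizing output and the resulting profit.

AVC = 79 - 14q + q^2 has its minimum $30 at q = 7; price $47 clears that bar, so the firm operates.
MC = 79 - 28q + 3q^2. Setting P = MC and taking the root on the rising branch gives q* = 8.
TR = 47·8 = 376. TC = 283 + 248 = 531. Profit = 376 − 531 = -$155.
That loss of $155 beats the $283 the firm would lose by shutting down; producing recovers $128 of fixed cost.

Profit = -$155 at q = 8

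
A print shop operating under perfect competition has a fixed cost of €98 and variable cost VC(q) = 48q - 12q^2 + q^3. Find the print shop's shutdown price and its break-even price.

Shutdown price = €12; break-even price = €27

Shutdown price = min AVC. AVC = 48 - 12q + q^2, with vertex at q = 6 and minimum €12.
ATC = 98/q + 48 - 12q + q^2. Setting dATC/dq = −98/q^2 − 12 + 2q = 0 gives q = 7 (since 2·7^3 − 12·7^2 = 98).
min ATC = 98/7 + 48 − 12·7 + 7^2 = €27. That is the break-even price.
Between these two prices the firm operates at a loss; above €27 it earns a profit.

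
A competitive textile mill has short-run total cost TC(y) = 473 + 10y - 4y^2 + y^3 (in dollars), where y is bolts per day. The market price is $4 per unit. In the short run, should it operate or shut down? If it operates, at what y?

Shut down

Strip out fixed cost: VC = 10y - 4y^2 + y^3. Then AVC = 10 - 4y + y^2 and MC = 10 - 8y + 3y^2.
AVC hits its minimum where MC = AVC, at y = 2, giving min AVC = 10 - 4·2 + 2^2 = $6.
Since P = $4 < min AVC = $6, price fails to cover variable cost at any output.
The firm minimizes its loss by shutting down and losing only its fixed cost of $473.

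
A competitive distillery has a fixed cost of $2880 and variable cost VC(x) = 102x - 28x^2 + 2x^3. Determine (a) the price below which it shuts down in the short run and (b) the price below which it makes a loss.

Shutdown price = $4; break-even price = $294

Shutdown price = min AVC. AVC = 102 - 28x + 2x^2, with vertex at x = 7 and minimum $4.
ATC = 2880/x + 102 - 28x + 2x^2. Setting dATC/dx = −2880/x^2 − 28 + 4x = 0 gives x = 12 (since 4·12^3 − 28·12^2 = 2880).
min ATC = 2880/12 + 102 − 28·12 + 2·12^2 = $294. That is the break-even price.
Between these two prices the firm operates at a loss; above $294 it earns a profit.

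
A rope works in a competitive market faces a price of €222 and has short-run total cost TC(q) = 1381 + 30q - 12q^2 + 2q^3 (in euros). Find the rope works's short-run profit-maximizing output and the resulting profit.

AVC = 30 - 12q + 2q^2; min AVC = €12 at q = 3. Since P = €222 ≥ min AVC, the firm produces.
MC = 30 - 24q + 6q^2. Setting P = MC and taking the root on the rising branch gives q* = 8.
TR = 222·8 = 1776. TC = 1381 + 496 = 1877. Profit = 1776 − 1877 = -€101.
By producing, the firm covers all variable cost plus €1280 of fixed cost; shutting down would lose the full €1381.

Profit = -€101 at q = 8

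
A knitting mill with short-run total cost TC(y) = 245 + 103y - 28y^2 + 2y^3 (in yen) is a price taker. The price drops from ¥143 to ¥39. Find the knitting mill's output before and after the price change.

AVC = 103 - 28y + 2y^2, minimized at y = 7 where min AVC = ¥5. MC = 103 - 56y + 6y^2.
At P = ¥143 ≥ min AVC, set P = MC on the rising branch: y = 10.
At P = ¥39 ≥ min AVC, set P = MC: y = 8. The firm stays open but cuts output.

Output falls from 10 to 8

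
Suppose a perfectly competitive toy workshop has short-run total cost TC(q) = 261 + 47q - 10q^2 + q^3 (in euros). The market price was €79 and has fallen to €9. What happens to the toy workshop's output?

Output falls from 8 to 0 (the firm shuts down)

MC = 47 - 20q + 3q^2; the shutdown threshold is min AVC = €22 (at q = 5).
At P = €79 ≥ min AVC, set P = MC on the rising branch: q = 8.
At P = €9 < min AVC = €22, price no longer covers variable cost at any output, so the firm shuts down: q = 0.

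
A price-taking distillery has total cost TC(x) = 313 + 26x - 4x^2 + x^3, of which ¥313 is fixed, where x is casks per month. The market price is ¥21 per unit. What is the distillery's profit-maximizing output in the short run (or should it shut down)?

From TC, MC = TC'(x) = 26 - 8x + 3x^2 and AVC = VC/x = 26 - 4x + x^2.
The AVC parabola has its vertex at x = 4/2 = 2, where AVC = 26 - 4·2 + 2^2 = ¥22.
Since P = ¥21 < min AVC = ¥22, price fails to cover variable cost at any output.
Shutting down limits the loss to fixed cost, ¥313.

Shut down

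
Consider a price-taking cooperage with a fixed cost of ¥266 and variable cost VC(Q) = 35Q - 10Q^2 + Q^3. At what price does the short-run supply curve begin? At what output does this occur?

¥10 per unit, at Q = 5

Short-run supply begins at min AVC. From VC = 35Q - 10Q^2 + Q^3, AVC = 35 - 10Q + Q^2.
dAVC/dQ = -10 + 2Q = 0 gives Q = 5. min AVC = 35 - 10·5 + 5^2 = 10.
The firm shuts down for any P below ¥10.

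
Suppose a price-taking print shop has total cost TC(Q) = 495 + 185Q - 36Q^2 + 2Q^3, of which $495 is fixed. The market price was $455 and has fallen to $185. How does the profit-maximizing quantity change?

AVC = 185 - 36Q + 2Q^2, minimized at Q = 9 where min AVC = $23. MC = 185 - 72Q + 6Q^2.
At P = $455 ≥ min AVC, set P = MC on the rising branch: Q = 15.
At P = $185 ≥ min AVC, set P = MC: Q = 12. The firm stays open but cuts output.

Output falls from 15 to 12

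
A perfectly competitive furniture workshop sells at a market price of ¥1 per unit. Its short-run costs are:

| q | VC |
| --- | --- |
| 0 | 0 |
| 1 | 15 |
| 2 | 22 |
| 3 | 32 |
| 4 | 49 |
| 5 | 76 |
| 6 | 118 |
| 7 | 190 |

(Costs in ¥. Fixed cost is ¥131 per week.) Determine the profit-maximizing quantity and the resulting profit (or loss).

Profit at each row (π = 1q − TC): q=0: -131; q=1: -145; q=2: -151; q=3: -160; q=4: -176; q=5: -202; q=6: -243; q=7: -314.
Profit is highest at q = 0. Equivalently, the lowest AVC in the table is 32/3 ≈ ¥10.67 at q = 3, and P = ¥1 falls below it — price never covers variable cost, so the firm shuts down and loses only its fixed cost.

q = 0 (shut down); profit = -¥131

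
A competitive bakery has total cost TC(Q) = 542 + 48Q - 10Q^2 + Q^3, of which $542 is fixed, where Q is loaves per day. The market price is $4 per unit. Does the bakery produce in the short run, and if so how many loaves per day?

Strip out fixed cost: VC = 48Q - 10Q^2 + Q^3. Then AVC = 48 - 10Q + Q^2 and MC = 48 - 20Q + 3Q^2.
The AVC parabola has its vertex at Q = 10/2 = 5, where AVC = 48 - 10·5 + 5^2 = $23.
With P < min AVC ($4 < $23), every unit sold adds to the loss.
Shutting down limits the loss to fixed cost, $542.

Shut down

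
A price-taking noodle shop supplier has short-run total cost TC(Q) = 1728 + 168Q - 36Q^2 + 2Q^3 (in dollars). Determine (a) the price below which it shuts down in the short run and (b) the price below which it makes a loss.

Shutdown price = $6; break-even price = $168

AVC = 168 - 36Q + 2Q^2; minimized at Q = 9, giving min AVC = $6. That is the shutdown price.
ATC = 1728/Q + 168 - 36Q + 2Q^2. Setting dATC/dQ = −1728/Q^2 − 36 + 4Q = 0 gives Q = 12 (since 4·12^3 − 36·12^2 = 1728).
min ATC = 1728/12 + 168 − 36·12 + 2·12^2 = $168. That is the break-even price.
For $6 ≤ P < $168 the firm produces at a loss; below $6 it shuts down.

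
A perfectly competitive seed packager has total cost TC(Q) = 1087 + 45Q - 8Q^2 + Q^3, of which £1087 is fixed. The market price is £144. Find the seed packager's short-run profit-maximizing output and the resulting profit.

AVC = 45 - 8Q + Q^2; min AVC = £29 at Q = 4. Since P = £144 ≥ min AVC, the firm produces.
MC = 45 - 16Q + 3Q^2. Setting P = MC and taking the root on the rising branch gives Q* = 9.
TR = 144·9 = 1296. TC = 1087 + 486 = 1573. Profit = 1296 − 1573 = -£277.
By producing, the firm covers all variable cost plus £810 of fixed cost; shutting down would lose the full £1087.

Profit = -£277 at Q = 9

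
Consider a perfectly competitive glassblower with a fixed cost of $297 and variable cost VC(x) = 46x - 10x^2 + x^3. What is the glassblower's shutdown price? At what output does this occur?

$21 per unit, at x = 5

The shutdown price is the minimum of AVC. VC = 46x - 10x^2 + x^3, so AVC = 46 - 10x + x^2.
dAVC/dx = -10 + 2x = 0 gives x = 5. min AVC = 46 - 10·5 + 5^2 = 21.
So the shutdown price is $21.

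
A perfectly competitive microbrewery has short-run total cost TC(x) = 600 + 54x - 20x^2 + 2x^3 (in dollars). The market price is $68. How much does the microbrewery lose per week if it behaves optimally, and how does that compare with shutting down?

AVC = 54 - 20x + 2x^2 has its minimum $4 at x = 5; price $68 clears that bar, so the firm operates.
With MC = 54 - 40x + 6x^2, P = MC on the upward-sloping part at x* = 7.
TR = 68·7 = 476. TC = 600 + 84 = 684. Profit = 476 − 684 = -$208.
By producing, the firm covers all variable cost plus $392 of fixed cost; shutting down would lose the full $600.

Profit = -$208 at x = 7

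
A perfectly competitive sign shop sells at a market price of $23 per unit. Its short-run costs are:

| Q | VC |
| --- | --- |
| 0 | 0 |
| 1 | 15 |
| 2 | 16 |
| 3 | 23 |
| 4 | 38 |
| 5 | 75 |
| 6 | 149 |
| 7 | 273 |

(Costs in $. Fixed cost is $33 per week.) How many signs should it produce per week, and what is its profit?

Q = 4; profit = $21

Compute π = P·Q − TC at each output: Q=0: -33; Q=1: -25; Q=2: -3; Q=3: 13; Q=4: 21; Q=5: 7; Q=6: -44; Q=7: -145.
Profit is maximized at Q = 4. AVC there is 38/4 = $9.50 ≤ P, so producing beats shutting down (which would give -$33).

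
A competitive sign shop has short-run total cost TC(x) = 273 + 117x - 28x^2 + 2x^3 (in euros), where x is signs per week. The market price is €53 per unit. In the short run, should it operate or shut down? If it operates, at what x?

Produce at x = 8

Strip out fixed cost: VC = 117x - 28x^2 + 2x^3. Then AVC = 117 - 28x + 2x^2 and MC = 117 - 56x + 6x^2.
AVC hits its minimum where MC = AVC, at x = 7, giving min AVC = 117 - 28·7 + 2·7^2 = €19.
Because €53 ≥ €19, revenue can cover variable cost; the firm operates.
Solving P = MC: 64 - 56x + 6x^2 = 0 ⇒ x = 4/3 or 8. On the upward-sloping branch, x* = 8.
Check: AVC at x = 8 is €21 ≤ P, so revenue covers variable cost.
Profit = P·x − TC = 53·8 − 441 = -€17, a loss, but smaller than the €273 fixed cost the firm would lose by shutting down.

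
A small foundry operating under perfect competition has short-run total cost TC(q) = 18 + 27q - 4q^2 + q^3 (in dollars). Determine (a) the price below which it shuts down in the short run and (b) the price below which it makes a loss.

Shutdown price = $23; break-even price = $30

AVC = 27 - 4q + q^2; minimized at q = 2, giving min AVC = $23. That is the shutdown price.
ATC = 18/q + 27 - 4q + q^2. Setting dATC/dq = −18/q^2 − 4 + 2q = 0 gives q = 3 (since 2·3^3 − 4·3^2 = 18).
min ATC = 18/3 + 27 − 4·3 + 3^2 = $30. That is the break-even price.
Between these two prices the firm operates at a loss; above $30 it earns a profit.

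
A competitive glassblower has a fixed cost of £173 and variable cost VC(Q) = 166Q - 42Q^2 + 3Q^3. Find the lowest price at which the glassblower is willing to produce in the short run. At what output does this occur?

£19 per unit, at Q = 7

The shutdown price is the minimum of AVC. VC = 166Q - 42Q^2 + 3Q^3, so AVC = 166 - 42Q + 3Q^2.
dAVC/dQ = -42 + 6Q = 0 gives Q = 7. min AVC = 166 - 42·7 + 3·7^2 = 19.
For P < £19 the firm produces nothing.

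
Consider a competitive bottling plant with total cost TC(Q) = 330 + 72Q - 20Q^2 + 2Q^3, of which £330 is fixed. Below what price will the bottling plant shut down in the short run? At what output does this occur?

The shutdown price is the minimum of AVC. VC = 72Q - 20Q^2 + 2Q^3, so AVC = 72 - 20Q + 2Q^2.
At the minimum of AVC, MC = AVC. MC = 72 - 40Q + 6Q^2; setting MC = AVC gives 4Q^2 - 20Q = 0, so Q = 5. min AVC = 22.
For P < £22 the firm produces nothing.

£22 per unit, at Q = 5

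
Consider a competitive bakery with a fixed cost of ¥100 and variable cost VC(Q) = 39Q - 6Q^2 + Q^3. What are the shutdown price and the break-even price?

AVC = 39 - 6Q + Q^2; minimized at Q = 3, giving min AVC = ¥30. That is the shutdown price.
ATC = 100/Q + 39 - 6Q + Q^2. Setting dATC/dQ = −100/Q^2 − 6 + 2Q = 0 gives Q = 5 (since 2·5^3 − 6·5^2 = 100).
min ATC = 100/5 + 39 − 6·5 + 5^2 = ¥54. That is the break-even price.
For ¥30 ≤ P < ¥54 the firm produces at a loss; below ¥30 it shuts down.

Shutdown price = ¥30; break-even price = ¥54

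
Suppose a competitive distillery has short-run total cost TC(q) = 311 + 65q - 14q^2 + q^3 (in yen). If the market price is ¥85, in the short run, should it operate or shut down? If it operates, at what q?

Produce at q = 10

Strip out fixed cost: VC = 65q - 14q^2 + q^3. Then AVC = 65 - 14q + q^2 and MC = 65 - 28q + 3q^2.
AVC is minimized where dAVC/dq = -14 + 2q = 0, at q = 7; min AVC = 65 - 14·7 + 7^2 = ¥16.
P = ¥85 exceeds min AVC = ¥16, so the firm stays open.
P = MC gives -20 - 28q + 3q^2 = 0, with roots -2/3 and 10. Take the larger (rising MC): q* = 10.
Check: AVC at q = 10 is ¥25 ≤ P, so revenue covers variable cost.
Profit = P·q − TC = 85·10 − 561 = ¥289.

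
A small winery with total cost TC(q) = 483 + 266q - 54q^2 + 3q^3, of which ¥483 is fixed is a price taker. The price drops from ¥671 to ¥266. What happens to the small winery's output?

MC = 266 - 108q + 9q^2; the shutdown threshold is min AVC = ¥23 (at q = 9).
With P = ¥671 above the shutdown price, P = MC gives q = 15.
At P = ¥266 ≥ min AVC, set P = MC: q = 12. The firm stays open but cuts output.

Output falls from 15 to 12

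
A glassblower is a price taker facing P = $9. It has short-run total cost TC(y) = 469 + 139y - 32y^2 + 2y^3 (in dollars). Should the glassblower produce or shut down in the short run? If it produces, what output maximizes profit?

Shut down

Variable cost is VC = 139y - 32y^2 + 2y^3, so AVC = VC/y = 139 - 32y + 2y^2 and MC = dTC/dy = 139 - 64y + 6y^2.
The AVC parabola has its vertex at y = 32/4 = 8, where AVC = 139 - 32·8 + 2·8^2 = $11.
With P < min AVC ($9 < $11), every unit sold adds to the loss.
Best response: produce nothing and absorb the $469 fixed cost.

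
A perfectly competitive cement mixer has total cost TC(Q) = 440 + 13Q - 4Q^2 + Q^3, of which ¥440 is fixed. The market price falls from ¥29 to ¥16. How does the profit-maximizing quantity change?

AVC = 13 - 4Q + Q^2, minimized at Q = 2 where min AVC = ¥9. MC = 13 - 8Q + 3Q^2.
With P = ¥29 above the shutdown price, P = MC gives Q = 4.
At P = ¥16 ≥ min AVC, set P = MC: Q = 3. The firm stays open but cuts output.

Output falls from 4 to 3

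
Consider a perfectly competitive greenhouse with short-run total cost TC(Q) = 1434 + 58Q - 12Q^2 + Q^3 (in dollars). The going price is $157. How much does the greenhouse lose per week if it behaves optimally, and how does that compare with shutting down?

AVC = 58 - 12Q + Q^2; min AVC = $22 at Q = 6. Since P = $157 ≥ min AVC, the firm produces.
With MC = 58 - 24Q + 3Q^2, P = MC on the upward-sloping part at Q* = 11.
TR = 157·11 = 1727. TC = 1434 + 517 = 1951. Profit = 1727 − 1951 = -$224.
By producing, the firm covers all variable cost plus $1210 of fixed cost; shutting down would lose the full $1434.

Profit = -$224 at Q = 11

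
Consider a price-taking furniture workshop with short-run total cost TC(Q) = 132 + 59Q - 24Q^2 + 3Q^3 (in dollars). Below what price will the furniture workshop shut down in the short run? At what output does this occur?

Short-run supply begins at min AVC. From VC = 59Q - 24Q^2 + 3Q^3, AVC = 59 - 24Q + 3Q^2.
dAVC/dQ = -24 + 6Q = 0 gives Q = 4. min AVC = 59 - 24·4 + 3·4^2 = 11.
For P < $11 the firm produces nothing.

$11 per unit, at Q = 4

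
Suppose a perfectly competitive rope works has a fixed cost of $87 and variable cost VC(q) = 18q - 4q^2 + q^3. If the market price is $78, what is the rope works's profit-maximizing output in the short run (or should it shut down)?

Produce at q = 6

Strip out fixed cost: VC = 18q - 4q^2 + q^3. Then AVC = 18 - 4q + q^2 and MC = 18 - 8q + 3q^2.
The AVC parabola has its vertex at q = 4/2 = 2, where AVC = 18 - 4·2 + 2^2 = $14.
P = $78 exceeds min AVC = $14, so the firm stays open.
Solving P = MC: -60 - 8q + 3q^2 = 0 ⇒ q = -10/3 or 6. On the upward-sloping branch, q* = 6.
Check: AVC at q = 6 is $30 ≤ P, so revenue covers variable cost.
Profit = P·q − TC = 78·6 − 267 = $201.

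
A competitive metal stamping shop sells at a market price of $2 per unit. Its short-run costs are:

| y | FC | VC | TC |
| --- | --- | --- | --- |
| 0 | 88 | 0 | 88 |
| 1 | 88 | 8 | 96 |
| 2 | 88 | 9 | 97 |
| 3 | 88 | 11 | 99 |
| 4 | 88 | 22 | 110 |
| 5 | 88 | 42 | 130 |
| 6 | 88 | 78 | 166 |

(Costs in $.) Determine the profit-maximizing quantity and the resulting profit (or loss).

Profit at each row (π = 2y − TC): y=0: -88; y=1: -94; y=2: -93; y=3: -93; y=4: -102; y=5: -120; y=6: -154.
Profit is highest at y = 0. Equivalently, the lowest AVC in the table is 11/3 ≈ $3.67 at y = 3, and P = $2 falls below it — price never covers variable cost, so the firm shuts down and loses only its fixed cost.

y = 0 (shut down); profit = -$88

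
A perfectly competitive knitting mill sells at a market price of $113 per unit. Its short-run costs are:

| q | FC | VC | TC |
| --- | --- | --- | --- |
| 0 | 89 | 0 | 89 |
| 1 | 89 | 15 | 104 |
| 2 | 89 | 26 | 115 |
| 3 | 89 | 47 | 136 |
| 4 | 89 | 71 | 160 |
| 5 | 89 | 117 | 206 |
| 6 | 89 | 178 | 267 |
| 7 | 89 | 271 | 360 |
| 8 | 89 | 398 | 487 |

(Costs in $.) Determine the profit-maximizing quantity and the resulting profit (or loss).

q = 7; profit = $431

Profit at each row (π = 113q − TC): q=0: -89; q=1: 9; q=2: 111; q=3: 203; q=4: 292; q=5: 359; q=6: 411; q=7: 431; q=8: 417.
Profit is maximized at q = 7. AVC there is 271/7 = $38.71 ≤ P, so producing beats shutting down (which would give -$89).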